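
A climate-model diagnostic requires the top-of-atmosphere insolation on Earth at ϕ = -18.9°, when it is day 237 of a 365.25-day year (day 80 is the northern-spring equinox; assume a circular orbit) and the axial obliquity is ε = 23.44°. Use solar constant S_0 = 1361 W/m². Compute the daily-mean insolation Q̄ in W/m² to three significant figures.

Solar longitude: L_s = 360° × (237 − 80)/365.25 = 154.743°.
sin δ = sin 23.44° × sin 154.743° = 0.16973, so δ = +9.772°.
cos h₀ = −tan(-18.9°) tan(+9.772°) = 0.0590, h₀ = 1.5118 rad.
Bracket: h₀ sin ϕ sin δ + cos ϕ cos δ sin h₀ = 1.5118×-0.32392×0.16973 + 0.94609×0.98549×0.99826 = -0.083117 + 0.930740 = 0.847623.
Q̄ = (S_0/π) × [bracket] = (1361/π) × 0.847623 = 367.2 W/m².

Q̄ ≈ 367 W/m²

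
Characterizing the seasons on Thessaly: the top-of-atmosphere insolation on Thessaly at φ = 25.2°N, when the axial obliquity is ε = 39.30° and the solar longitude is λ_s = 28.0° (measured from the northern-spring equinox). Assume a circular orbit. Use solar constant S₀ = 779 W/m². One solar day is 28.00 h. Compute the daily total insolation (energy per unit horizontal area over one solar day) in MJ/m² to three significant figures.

26.8 MJ/m²

Solar declination: sin δ = sin ε · sin λ_s = sin 39.30° × sin 28.0° = 0.29735, so δ = +17.299°.
cos H₀ = −tan(+25.2°) tan(+17.299°) = -0.1466, H₀ = 1.7179 rad.
Bracket: H₀ sin φ sin δ + cos φ cos δ sin H₀ = 1.7179×0.42578×0.29735 + 0.90483×0.95477×0.98920 = 0.217496 + 0.854574 = 1.072070.
Q̄ = (S₀/π) × [bracket] = (779/π) × 1.072070 = 265.83 W/m².
Daily total = Q̄ × 28.00 h × 3600 s/h = 265.83 × 28.00 × 3600 / 10⁶ = 26.80 MJ/m².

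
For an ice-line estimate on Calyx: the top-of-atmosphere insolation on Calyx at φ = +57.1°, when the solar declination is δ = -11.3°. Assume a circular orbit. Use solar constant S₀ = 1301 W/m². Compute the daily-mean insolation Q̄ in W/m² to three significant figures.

cos H₀ = −tan(+57.1°) tan(-11.300°) = 0.3089, H₀ = 1.2568 rad.
Bracket: H₀ sin φ sin δ + cos φ cos δ sin H₀ = 1.2568×0.83962×-0.19595 + 0.54317×0.98061×0.95110 = -0.206773 + 0.506592 = 0.299819.
Q̄ = (S₀/π) × [bracket] = (1301/π) × 0.299819 = 124.2 W/m².

Q̄ ≈ 124 W/m²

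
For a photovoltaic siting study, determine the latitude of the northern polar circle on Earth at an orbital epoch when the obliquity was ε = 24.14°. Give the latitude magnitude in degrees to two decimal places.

The polar circle is the lowest latitude that experiences at least one full rotation of continuous daylight at the northern-summer solstice; it lies at |ϕ| = 90° − ε = 90° − 24.14° = 65.86°.

65.86°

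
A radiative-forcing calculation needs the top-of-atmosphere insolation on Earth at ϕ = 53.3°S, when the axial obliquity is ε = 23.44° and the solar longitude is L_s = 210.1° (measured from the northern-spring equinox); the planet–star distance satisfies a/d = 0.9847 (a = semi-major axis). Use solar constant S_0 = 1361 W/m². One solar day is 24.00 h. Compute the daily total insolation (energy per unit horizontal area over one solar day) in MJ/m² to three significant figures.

31.2 MJ/m²

Solar declination: sin δ = sin ε · sin L_s = sin 23.44° × sin 210.1° = -0.19950, so δ = -11.507°.
cos h₀ = −tan(-53.3°) tan(-11.507°) = -0.2731, h₀ = 1.8474 rad.
Bracket: h₀ sin ϕ sin δ + cos ϕ cos δ sin h₀ = 1.8474×-0.80178×-0.19950 + 0.59763×0.97990×0.96198 = 0.295501 + 0.563352 = 0.858853.
Inverse-square distance factor (a/d)² = 0.9847² = 0.969634.
Q̄ = (S_0/π) × 0.969634 × [bracket] = (1361/π) × 0.969634 × 0.858853 = 360.77 W/m².
Daily total = Q̄ × 24.00 h × 3600 s/h = 360.77 × 24.00 × 3600 / 10⁶ = 31.17 MJ/m².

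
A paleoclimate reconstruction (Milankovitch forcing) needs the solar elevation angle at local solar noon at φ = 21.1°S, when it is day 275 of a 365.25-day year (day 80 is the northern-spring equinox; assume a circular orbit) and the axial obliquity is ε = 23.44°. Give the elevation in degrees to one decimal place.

73.7°

Solar longitude: λ_s = 360° × (275 − 80)/365.25 = 192.197°.
sin δ = sin 23.44° × sin 192.197° = -0.08404, so δ = -4.821°.
At local noon the hour angle is zero, so the zenith angle equals |φ − δ| = |-21.1° − (-4.821°)| = 16.279°.
Elevation = 90° − 16.279° = 73.7°.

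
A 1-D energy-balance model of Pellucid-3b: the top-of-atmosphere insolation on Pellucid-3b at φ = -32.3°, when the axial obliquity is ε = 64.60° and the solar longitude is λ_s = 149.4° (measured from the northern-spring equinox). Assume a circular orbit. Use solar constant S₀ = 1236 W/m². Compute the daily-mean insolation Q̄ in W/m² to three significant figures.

Solar declination: sin δ = sin ε · sin λ_s = sin 64.60° × sin 149.4° = 0.45984, so δ = +27.376°.
cos H₀ = −tan(-32.3°) tan(+27.376°) = 0.3274, H₀ = 1.2373 rad.
Bracket: H₀ sin φ sin δ + cos φ cos δ sin H₀ = 1.2373×-0.53435×0.45984 + 0.84526×0.88800×0.94490 = -0.304024 + 0.709233 = 0.405209.
Q̄ = (S₀/π) × [bracket] = (1236/π) × 0.405209 = 159.4 W/m².

Q̄ ≈ 159 W/m²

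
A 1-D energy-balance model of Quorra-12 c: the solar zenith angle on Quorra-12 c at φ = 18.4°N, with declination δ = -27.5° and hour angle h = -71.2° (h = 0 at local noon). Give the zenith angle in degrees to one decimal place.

θ_z = 82.8°

cos θ_z = sin φ sin δ + cos φ cos δ cos h = -0.145751 + 0.271239 = 0.125488.
θ_z = arccos(0.125488) = 82.8°.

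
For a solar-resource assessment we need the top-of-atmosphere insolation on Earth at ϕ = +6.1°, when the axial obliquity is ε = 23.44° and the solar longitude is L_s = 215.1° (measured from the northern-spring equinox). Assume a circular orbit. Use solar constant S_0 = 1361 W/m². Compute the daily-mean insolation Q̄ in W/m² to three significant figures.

Q̄ ≈ 403 W/m²

Solar declination: sin δ = sin ε · sin L_s = sin 23.44° × sin 215.1° = -0.22873, so δ = -13.222°.
cos h₀ = −tan(+6.1°) tan(-13.222°) = 0.0251, h₀ = 1.5457 rad.
Bracket: h₀ sin ϕ sin δ + cos ϕ cos δ sin h₀ = 1.5457×0.10626×-0.22873 + 0.99434×0.97349×0.99968 = -0.037568 + 0.967670 = 0.930102.
Q̄ = (S_0/π) × [bracket] = (1361/π) × 0.930102 = 402.9 W/m².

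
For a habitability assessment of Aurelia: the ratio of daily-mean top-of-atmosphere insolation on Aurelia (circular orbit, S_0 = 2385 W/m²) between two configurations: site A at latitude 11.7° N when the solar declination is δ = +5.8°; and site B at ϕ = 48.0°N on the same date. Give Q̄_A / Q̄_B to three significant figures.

— Configuration A (ϕ=+11.7°):
cos h₀ = −tan(+11.7°) tan(+5.800°) = -0.0210, h₀ = 1.5918 rad.
Bracket: h₀ sin ϕ sin δ + cos ϕ cos δ sin h₀ = 1.5918×0.20279×0.10106 + 0.97922×0.99488×0.99978 = 0.032622 + 0.973992 = 1.006614.
Q̄ = (S_0/π) × [bracket] = (2385/π) × 1.006614 = 764.19 W/m².
— Configuration B (ϕ=+48.0°):
cos h₀ = −tan(+48.0°) tan(+5.800°) = -0.1128, h₀ = 1.6838 rad.
Bracket: h₀ sin ϕ sin δ + cos ϕ cos δ sin h₀ = 1.6838×0.74314×0.10106 + 0.66913×0.99488×0.99362 = 0.126456 + 0.661457 = 0.787913.
Q̄ = (S_0/π) × [bracket] = (2385/π) × 0.787913 = 598.16 W/m².
Ratio Q̄_A / Q̄_B = 764.19 / 598.16 = 1.278.

Q̄_A / Q̄_B ≈ 1.28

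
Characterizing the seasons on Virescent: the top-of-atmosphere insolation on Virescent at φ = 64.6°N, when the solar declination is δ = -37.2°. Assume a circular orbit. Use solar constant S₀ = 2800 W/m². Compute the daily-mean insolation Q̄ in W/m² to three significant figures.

cos H₀ = −tan(+64.6°) tan(-37.200°) = 1.5985 ≥ 1 ⇒ polar night, H₀ = 0 and Q̄ = 0.

Q̄ ≈ 0.00 W/m²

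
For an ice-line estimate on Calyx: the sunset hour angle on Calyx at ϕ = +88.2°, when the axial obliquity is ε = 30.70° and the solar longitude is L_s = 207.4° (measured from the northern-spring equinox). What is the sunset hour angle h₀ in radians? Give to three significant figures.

Solar declination: sin δ = sin ε · sin L_s = sin 30.70° × sin 207.4° = -0.23495, so δ = -13.589°.
cos h₀ = −tan ϕ · tan δ = 7.6916 ≥ 1, so the host star never rises (polar night) and h₀ = 0.

h₀ = 0.00 rad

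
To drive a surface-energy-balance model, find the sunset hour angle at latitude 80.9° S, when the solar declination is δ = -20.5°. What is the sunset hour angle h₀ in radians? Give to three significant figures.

Sunrise equation: cos h₀ = −tan ϕ · tan δ = -2.3342 ≤ −1, so the Sun never sets (polar day) and h₀ = π.

h₀ = 3.14 rad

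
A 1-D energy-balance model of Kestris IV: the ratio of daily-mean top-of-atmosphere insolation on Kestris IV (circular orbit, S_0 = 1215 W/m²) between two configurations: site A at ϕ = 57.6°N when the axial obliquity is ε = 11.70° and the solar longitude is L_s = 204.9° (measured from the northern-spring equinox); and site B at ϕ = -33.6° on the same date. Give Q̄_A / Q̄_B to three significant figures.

Q̄_A / Q̄_B ≈ 0.470

— Configuration A (ϕ=+57.6°):
Solar declination: sin δ = sin ε · sin L_s = sin 11.70° × sin 204.9° = -0.08538, so δ = -4.898°.
cos h₀ = −tan(+57.6°) tan(-4.898°) = 0.1350, h₀ = 1.4354 rad.
Bracket: h₀ sin ϕ sin δ + cos ϕ cos δ sin h₀ = 1.4354×0.84433×-0.08538 + 0.53583×0.99635×0.99084 = -0.103476 + 0.528984 = 0.425508.
Q̄ = (S_0/π) × [bracket] = (1215/π) × 0.425508 = 164.56 W/m².
— Configuration B (ϕ=-33.6°):
cos h₀ = −tan(-33.6°) tan(-4.898°) = -0.0569, h₀ = 1.6278 rad.
Bracket: h₀ sin ϕ sin δ + cos ϕ cos δ sin h₀ = 1.6278×-0.55339×-0.08538 + 0.83292×0.99635×0.99838 = 0.076911 + 0.828535 = 0.905446.
Q̄ = (S_0/π) × [bracket] = (1215/π) × 0.905446 = 350.18 W/m².
Ratio Q̄_A / Q̄_B = 164.56 / 350.18 = 0.4699.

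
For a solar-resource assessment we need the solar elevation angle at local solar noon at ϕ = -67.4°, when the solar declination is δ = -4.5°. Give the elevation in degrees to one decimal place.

27.1°

At local noon the hour angle is zero, so the zenith angle equals |ϕ − δ| = |-67.4° − (-4.500°)| = 62.900°.
Elevation = 90° − 62.900° = 27.1°.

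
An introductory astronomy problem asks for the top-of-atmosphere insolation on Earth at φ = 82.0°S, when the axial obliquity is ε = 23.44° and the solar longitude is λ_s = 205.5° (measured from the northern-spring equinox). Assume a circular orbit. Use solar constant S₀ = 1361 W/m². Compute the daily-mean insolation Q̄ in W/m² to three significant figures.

Q̄ ≈ 231 W/m²

Solar declination: sin δ = sin ε · sin λ_s = sin 23.44° × sin 205.5° = -0.17125, so δ = -9.861°.
cos H₀ = −tan(-82.0°) tan(-9.861°) = -1.2368 ≤ −1 ⇒ polar day, H₀ = π.
Bracket: H₀ sin φ sin δ + cos φ cos δ sin H₀ = 3.1416×-0.99027×-0.17125 + 0.13917×0.98523×0.00000 = 0.532764 + 0.000000 = 0.532764.
Q̄ = (S₀/π) × [bracket] = (1361/π) × 0.532764 = 230.8 W/m².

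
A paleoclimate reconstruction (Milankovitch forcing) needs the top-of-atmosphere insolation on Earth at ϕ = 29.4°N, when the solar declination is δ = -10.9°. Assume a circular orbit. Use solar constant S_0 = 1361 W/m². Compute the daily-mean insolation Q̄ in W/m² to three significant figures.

cos h₀ = −tan(+29.4°) tan(-10.900°) = 0.1085, h₀ = 1.4621 rad.
Bracket: h₀ sin ϕ sin δ + cos ϕ cos δ sin h₀ = 1.4621×0.49090×-0.18910 + 0.87121×0.98196×0.99410 = -0.135726 + 0.850446 = 0.714720.
Q̄ = (S_0/π) × [bracket] = (1361/π) × 0.714720 = 309.6 W/m².

Q̄ ≈ 310 W/m²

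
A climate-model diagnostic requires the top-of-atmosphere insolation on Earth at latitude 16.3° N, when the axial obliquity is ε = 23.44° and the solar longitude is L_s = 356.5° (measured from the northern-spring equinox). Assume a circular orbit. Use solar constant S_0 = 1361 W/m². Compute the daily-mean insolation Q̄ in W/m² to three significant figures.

Solar declination: sin δ = sin ε · sin L_s = sin 23.44° × sin 356.5° = -0.02428, so δ = -1.392°.
cos h₀ = −tan(+16.3°) tan(-1.392°) = 0.0071, h₀ = 1.5637 rad.
Bracket: h₀ sin ϕ sin δ + cos ϕ cos δ sin h₀ = 1.5637×0.28067×-0.02428 + 0.95981×0.99971×0.99997 = -0.010656 + 0.959503 = 0.948847.
Q̄ = (S_0/π) × [bracket] = (1361/π) × 0.948847 = 411.1 W/m².

Q̄ ≈ 411 W/m²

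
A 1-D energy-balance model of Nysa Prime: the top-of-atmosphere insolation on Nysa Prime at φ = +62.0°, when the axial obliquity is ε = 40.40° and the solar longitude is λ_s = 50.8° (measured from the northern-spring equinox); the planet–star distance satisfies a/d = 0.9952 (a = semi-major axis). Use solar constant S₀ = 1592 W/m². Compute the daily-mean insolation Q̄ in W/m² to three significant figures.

Q̄ ≈ 699 W/m²

Solar declination: sin δ = sin ε · sin λ_s = sin 40.40° × sin 50.8° = 0.50226, so δ = +30.149°.
cos H₀ = −tan(+62.0°) tan(+30.149°) = -1.0924 ≤ −1 ⇒ polar day, H₀ = π.
Bracket: H₀ sin φ sin δ + cos φ cos δ sin H₀ = 3.1416×0.88295×0.50226 + 0.46947×0.86472×0.00000 = 1.393207 + 0.000000 = 1.393207.
Inverse-square distance factor (a/d)² = 0.9952² = 0.990423.
Q̄ = (S₀/π) × 0.990423 × [bracket] = (1592/π) × 0.990423 × 1.393207 = 699.2 W/m².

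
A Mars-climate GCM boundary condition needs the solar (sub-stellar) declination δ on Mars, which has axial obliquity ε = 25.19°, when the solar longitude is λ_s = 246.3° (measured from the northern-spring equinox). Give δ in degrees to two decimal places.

sin δ = sin ε · sin λ_s = sin 25.19° × sin 246.3° = -0.389726.
δ = arcsin(-0.389726) = -22.94°.

δ = -22.94°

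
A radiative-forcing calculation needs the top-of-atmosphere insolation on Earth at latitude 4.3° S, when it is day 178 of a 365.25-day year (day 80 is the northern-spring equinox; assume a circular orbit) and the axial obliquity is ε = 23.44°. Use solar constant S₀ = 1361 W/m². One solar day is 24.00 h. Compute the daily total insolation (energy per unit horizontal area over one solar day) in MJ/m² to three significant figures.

Solar longitude: λ_s = 360° × (178 − 80)/365.25 = 96.591°.
sin δ = sin 23.44° × sin 96.591° = 0.39516, so δ = +23.276°.
cos H₀ = −tan(-4.3°) tan(+23.276°) = 0.0323, H₀ = 1.5384 rad.
Bracket: H₀ sin φ sin δ + cos φ cos δ sin H₀ = 1.5384×-0.07498×0.39516 + 0.99719×0.91861×0.99948 = -0.045581 + 0.915552 = 0.869971.
Q̄ = (S₀/π) × [bracket] = (1361/π) × 0.869971 = 376.89 W/m².
Daily total = Q̄ × 24.00 h × 3600 s/h = 376.89 × 24.00 × 3600 / 10⁶ = 32.56 MJ/m².

32.6 MJ/m²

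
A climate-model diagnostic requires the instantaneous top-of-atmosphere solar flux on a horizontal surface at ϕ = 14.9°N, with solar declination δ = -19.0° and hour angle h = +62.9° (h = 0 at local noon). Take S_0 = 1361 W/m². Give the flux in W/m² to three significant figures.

cos θ_z = sin ϕ sin δ + cos ϕ cos δ cos h = -0.083714 + 0.416243 = 0.332529.
Flux = S_0 · cos θ_z = 1361 × 0.332529 = 452.6 W/m².

453 W/m²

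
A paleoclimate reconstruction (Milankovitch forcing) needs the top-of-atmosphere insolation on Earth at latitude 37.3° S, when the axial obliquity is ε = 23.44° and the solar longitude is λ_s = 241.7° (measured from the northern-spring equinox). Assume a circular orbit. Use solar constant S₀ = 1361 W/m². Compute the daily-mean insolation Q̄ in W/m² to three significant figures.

Q̄ ≈ 480 W/m²

Solar declination: sin δ = sin ε · sin λ_s = sin 23.44° × sin 241.7° = -0.35024, so δ = -20.502°.
cos H₀ = −tan(-37.3°) tan(-20.502°) = -0.2849, H₀ = 1.8597 rad.
Bracket: H₀ sin φ sin δ + cos φ cos δ sin H₀ = 1.8597×-0.60599×-0.35024 + 0.79547×0.93666×0.95857 = 0.394706 + 0.714216 = 1.108922.
Q̄ = (S₀/π) × [bracket] = (1361/π) × 1.108922 = 480.4 W/m².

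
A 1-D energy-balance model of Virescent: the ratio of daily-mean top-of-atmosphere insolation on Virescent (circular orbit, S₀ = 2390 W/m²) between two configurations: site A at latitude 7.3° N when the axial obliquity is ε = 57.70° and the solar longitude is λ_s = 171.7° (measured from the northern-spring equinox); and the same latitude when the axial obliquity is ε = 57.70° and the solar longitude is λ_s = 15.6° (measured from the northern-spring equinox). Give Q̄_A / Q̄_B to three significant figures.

— Configuration A (φ=+7.3°):
Solar declination: sin δ = sin ε · sin λ_s = sin 57.70° × sin 171.7° = 0.12202, so δ = +7.009°.
cos H₀ = −tan(+7.3°) tan(+7.009°) = -0.0157, H₀ = 1.5865 rad.
Bracket: H₀ sin φ sin δ + cos φ cos δ sin H₀ = 1.5865×0.12706×0.12202 + 0.99189×0.99253×0.99988 = 0.024597 + 0.984362 = 1.008959.
Q̄ = (S₀/π) × [bracket] = (2390/π) × 1.008959 = 767.58 W/m².
— Configuration B (φ=+7.3°):
Solar declination: sin δ = sin ε · sin λ_s = sin 57.70° × sin 15.6° = 0.22731, so δ = +13.139°.
cos H₀ = −tan(+7.3°) tan(+13.139°) = -0.0299, H₀ = 1.6007 rad.
Bracket: H₀ sin φ sin δ + cos φ cos δ sin H₀ = 1.6007×0.12706×0.22731 + 0.99189×0.97382×0.99955 = 0.046231 + 0.965488 = 1.011719.
Q̄ = (S₀/π) × [bracket] = (2390/π) × 1.011719 = 769.68 W/m².
Ratio Q̄_A / Q̄_B = 767.58 / 769.68 = 0.9973.

Q̄_A / Q̄_B ≈ 0.997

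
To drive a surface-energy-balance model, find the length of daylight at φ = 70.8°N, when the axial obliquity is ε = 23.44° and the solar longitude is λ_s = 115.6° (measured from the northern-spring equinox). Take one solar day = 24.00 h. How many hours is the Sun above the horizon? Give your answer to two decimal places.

Solar declination: sin δ = sin ε · sin λ_s = sin 23.44° × sin 115.6° = 0.35874, so δ = +21.023°.
Sunrise equation: cos H₀ = −tan φ · tan δ = -1.1036 ≤ −1, so the Sun never sets (polar day) and H₀ = π.
Daylight = 2H₀/(2π) × 24.00 h = (3.1416/π) × 24.00 = 24.00 h.

24.00 h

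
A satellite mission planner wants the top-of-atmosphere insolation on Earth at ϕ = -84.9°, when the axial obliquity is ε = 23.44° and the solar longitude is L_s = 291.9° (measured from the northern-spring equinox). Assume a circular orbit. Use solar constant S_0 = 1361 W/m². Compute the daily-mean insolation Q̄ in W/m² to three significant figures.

Solar declination: sin δ = sin ε · sin L_s = sin 23.44° × sin 291.9° = -0.36908, so δ = -21.659°.
cos h₀ = −tan(-84.9°) tan(-21.659°) = -4.4496 ≤ −1 ⇒ polar day, h₀ = π.
Bracket: h₀ sin ϕ sin δ + cos ϕ cos δ sin h₀ = 3.1416×-0.99604×-0.36908 + 0.08889×0.92940×0.00000 = 1.154910 + 0.000000 = 1.154910.
Q̄ = (S_0/π) × [bracket] = (1361/π) × 1.154910 = 500.3 W/m².

Q̄ ≈ 500 W/m²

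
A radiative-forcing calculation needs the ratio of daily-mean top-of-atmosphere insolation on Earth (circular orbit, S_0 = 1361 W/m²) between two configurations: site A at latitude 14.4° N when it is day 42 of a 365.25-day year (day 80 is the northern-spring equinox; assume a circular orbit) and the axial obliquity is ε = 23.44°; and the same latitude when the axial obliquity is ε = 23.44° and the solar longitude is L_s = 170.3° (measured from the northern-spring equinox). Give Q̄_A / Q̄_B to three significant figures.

Q̄_A / Q̄_B ≈ 0.853

— Configuration A (ϕ=+14.4°):
Solar longitude: L_s = 360° × (42 − 80)/365.25 = -37.454°, i.e. -37.454° + 360° = 322.546°.
sin δ = sin 23.44° × sin 322.546° = -0.24190, so δ = -13.999°.
cos h₀ = −tan(+14.4°) tan(-13.999°) = 0.0640, h₀ = 1.5067 rad.
Bracket: h₀ sin ϕ sin δ + cos ϕ cos δ sin h₀ = 1.5067×0.24869×-0.24190 + 0.96858×0.97030×0.99795 = -0.090640 + 0.937887 = 0.847247.
Q̄ = (S_0/π) × [bracket] = (1361/π) × 0.847247 = 367.04 W/m².
— Configuration B (ϕ=+14.4°):
Solar declination: sin δ = sin ε · sin L_s = sin 23.44° × sin 170.3° = 0.06702, so δ = +3.843°.
cos h₀ = −tan(+14.4°) tan(+3.843°) = -0.0172, h₀ = 1.5880 rad.
Bracket: h₀ sin ϕ sin δ + cos ϕ cos δ sin h₀ = 1.5880×0.24869×0.06702 + 0.96858×0.99775×0.99985 = 0.026468 + 0.966256 = 0.992724.
Q̄ = (S_0/π) × [bracket] = (1361/π) × 0.992724 = 430.07 W/m².
Ratio Q̄_A / Q̄_B = 367.04 / 430.07 = 0.8534.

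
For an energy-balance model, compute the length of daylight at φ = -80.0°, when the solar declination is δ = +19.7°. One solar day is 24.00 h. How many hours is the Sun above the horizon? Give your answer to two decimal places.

cos H₀ = −tan φ · tan δ = 2.0306 ≥ 1, so the Sun never rises (polar night) and H₀ = 0.
Daylight = 2H₀/(2π) × 24.00 h = (0.0000/π) × 24.00 = 0.00 h.

0.00 h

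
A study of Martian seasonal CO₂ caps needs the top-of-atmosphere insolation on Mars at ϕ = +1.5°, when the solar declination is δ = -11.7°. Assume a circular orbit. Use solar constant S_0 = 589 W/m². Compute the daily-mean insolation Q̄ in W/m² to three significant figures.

Q̄ ≈ 182 W/m²

cos h₀ = −tan(+1.5°) tan(-11.700°) = 0.0054, h₀ = 1.5654 rad.
Bracket: h₀ sin ϕ sin δ + cos ϕ cos δ sin h₀ = 1.5654×0.02618×-0.20279 + 0.99966×0.97922×0.99999 = -0.008311 + 0.978877 = 0.970566.
Q̄ = (S_0/π) × [bracket] = (589/π) × 0.970566 = 182.0 W/m².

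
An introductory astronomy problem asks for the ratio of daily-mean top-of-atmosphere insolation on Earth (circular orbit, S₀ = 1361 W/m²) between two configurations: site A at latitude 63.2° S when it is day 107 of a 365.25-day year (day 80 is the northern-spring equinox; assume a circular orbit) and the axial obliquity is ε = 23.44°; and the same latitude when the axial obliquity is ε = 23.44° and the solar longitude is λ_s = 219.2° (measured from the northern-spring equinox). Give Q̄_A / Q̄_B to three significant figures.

— Configuration A (φ=-63.2°):
Solar longitude: λ_s = 360° × (107 − 80)/365.25 = 26.612°.
sin δ = sin 23.44° × sin 26.612° = 0.17819, so δ = +10.264°.
cos H₀ = −tan(-63.2°) tan(+10.264°) = 0.3585, H₀ = 1.2041 rad.
Bracket: H₀ sin φ sin δ + cos φ cos δ sin H₀ = 1.2041×-0.89259×0.17819 + 0.45088×0.98400×0.93353 = -0.191513 + 0.414175 = 0.222662.
Q̄ = (S₀/π) × [bracket] = (1361/π) × 0.222662 = 96.462 W/m².
— Configuration B (φ=-63.2°):
Solar declination: sin δ = sin ε · sin λ_s = sin 23.44° × sin 219.2° = -0.25141, so δ = -14.561°.
cos H₀ = −tan(-63.2°) tan(-14.561°) = -0.5142, H₀ = 2.1109 rad.
Bracket: H₀ sin φ sin δ + cos φ cos δ sin H₀ = 2.1109×-0.89259×-0.25141 + 0.45088×0.96788×0.85765 = 0.473699 + 0.374277 = 0.847976.
Q̄ = (S₀/π) × [bracket] = (1361/π) × 0.847976 = 367.36 W/m².
Ratio Q̄_A / Q̄_B = 96.462 / 367.36 = 0.2626.

Q̄_A / Q̄_B ≈ 0.263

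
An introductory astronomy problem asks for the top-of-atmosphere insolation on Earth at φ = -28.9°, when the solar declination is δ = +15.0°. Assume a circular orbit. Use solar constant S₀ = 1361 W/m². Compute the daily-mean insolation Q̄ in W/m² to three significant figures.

Q̄ ≈ 285 W/m²

cos H₀ = −tan(-28.9°) tan(+15.000°) = 0.1479, H₀ = 1.4223 rad.
Bracket: H₀ sin φ sin δ + cos φ cos δ sin H₀ = 1.4223×-0.48328×0.25882 + 0.87546×0.96593×0.98900 = -0.177905 + 0.836331 = 0.658426.
Q̄ = (S₀/π) × [bracket] = (1361/π) × 0.658426 = 285.2 W/m².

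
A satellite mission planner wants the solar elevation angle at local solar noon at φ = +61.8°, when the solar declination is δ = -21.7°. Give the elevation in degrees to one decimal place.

At local noon the hour angle is zero, so the zenith angle equals |φ − δ| = |+61.8° − (-21.700°)| = 83.500°.
Elevation = 90° − 83.500° = 6.5°.

6.5°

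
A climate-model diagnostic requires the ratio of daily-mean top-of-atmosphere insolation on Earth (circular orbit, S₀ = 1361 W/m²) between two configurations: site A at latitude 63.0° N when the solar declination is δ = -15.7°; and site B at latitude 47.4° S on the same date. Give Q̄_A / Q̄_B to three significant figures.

Q̄_A / Q̄_B ≈ 0.127

— Configuration A (φ=+63.0°):
cos H₀ = −tan(+63.0°) tan(-15.700°) = 0.5517, H₀ = 0.9864 rad.
Bracket: H₀ sin φ sin δ + cos φ cos δ sin H₀ = 0.9864×0.89101×-0.27060 + 0.45399×0.96269×0.83407 = -0.237828 + 0.364532 = 0.126704.
Q̄ = (S₀/π) × [bracket] = (1361/π) × 0.126704 = 54.891 W/m².
— Configuration B (φ=-47.4°):
cos H₀ = −tan(-47.4°) tan(-15.700°) = -0.3057, H₀ = 1.8814 rad.
Bracket: H₀ sin φ sin δ + cos φ cos δ sin H₀ = 1.8814×-0.73610×-0.27060 + 0.67688×0.96269×0.95213 = 0.374754 + 0.620432 = 0.995186.
Q̄ = (S₀/π) × [bracket] = (1361/π) × 0.995186 = 431.13 W/m².
Ratio Q̄_A / Q̄_B = 54.891 / 431.13 = 0.1273.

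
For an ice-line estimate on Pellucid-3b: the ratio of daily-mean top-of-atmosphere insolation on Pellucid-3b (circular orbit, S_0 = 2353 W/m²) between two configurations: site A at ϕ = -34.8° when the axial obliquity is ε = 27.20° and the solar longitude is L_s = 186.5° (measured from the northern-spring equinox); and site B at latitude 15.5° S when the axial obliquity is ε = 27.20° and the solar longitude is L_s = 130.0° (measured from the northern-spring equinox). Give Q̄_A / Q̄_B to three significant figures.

Q̄_A / Q̄_B ≈ 1.14

— Configuration A (ϕ=-34.8°):
Solar declination: sin δ = sin ε · sin L_s = sin 27.20° × sin 186.5° = -0.05174, so δ = -2.966°.
cos h₀ = −tan(-34.8°) tan(-2.966°) = -0.0360, h₀ = 1.6068 rad.
Bracket: h₀ sin ϕ sin δ + cos ϕ cos δ sin h₀ = 1.6068×-0.57071×-0.05174 + 0.82115×0.99866×0.99935 = 0.047446 + 0.819517 = 0.866963.
Q̄ = (S_0/π) × [bracket] = (2353/π) × 0.866963 = 649.34 W/m².
— Configuration B (ϕ=-15.5°):
Solar declination: sin δ = sin ε · sin L_s = sin 27.20° × sin 130.0° = 0.35016, so δ = +20.497°.
cos h₀ = −tan(-15.5°) tan(+20.497°) = 0.1037, h₀ = 1.4669 rad.
Bracket: h₀ sin ϕ sin δ + cos ϕ cos δ sin h₀ = 1.4669×-0.26724×0.35016 + 0.96363×0.93669×0.99461 = -0.137268 + 0.897757 = 0.760489.
Q̄ = (S_0/π) × [bracket] = (2353/π) × 0.760489 = 569.59 W/m².
Ratio Q̄_A / Q̄_B = 649.34 / 569.59 = 1.140.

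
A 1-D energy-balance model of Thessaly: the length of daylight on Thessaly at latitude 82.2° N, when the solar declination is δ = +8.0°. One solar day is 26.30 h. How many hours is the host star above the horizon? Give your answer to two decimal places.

Sunrise equation: cos H₀ = −tan φ · tan δ = -1.0260 ≤ −1, so the host star never sets (polar day) and H₀ = π.
Daylight = 2H₀/(2π) × 26.30 h = (3.1416/π) × 26.30 = 26.30 h.

26.30 h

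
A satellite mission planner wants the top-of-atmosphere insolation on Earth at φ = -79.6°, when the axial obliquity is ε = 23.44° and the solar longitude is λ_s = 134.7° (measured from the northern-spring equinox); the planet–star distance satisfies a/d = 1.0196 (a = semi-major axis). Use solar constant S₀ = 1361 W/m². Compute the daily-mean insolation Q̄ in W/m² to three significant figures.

Q̄ ≈ 0.00 W/m²

Solar declination: sin δ = sin ε · sin λ_s = sin 23.44° × sin 134.7° = 0.28275, so δ = +16.424°.
cos H₀ = −tan(-79.6°) tan(+16.424°) = 1.6061 ≥ 1 ⇒ polar night, H₀ = 0 and Q̄ = 0.
Inverse-square distance factor (a/d)² = 1.0196² = 1.039584.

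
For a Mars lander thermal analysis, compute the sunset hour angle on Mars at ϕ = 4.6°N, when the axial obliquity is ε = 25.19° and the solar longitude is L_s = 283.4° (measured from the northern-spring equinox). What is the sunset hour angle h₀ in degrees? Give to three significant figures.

Solar declination: sin δ = sin ε · sin L_s = sin 25.19° × sin 283.4° = -0.41403, so δ = -24.459°.
cos h₀ = −tan ϕ · tan δ = −tan(+4.6°) × tan(-24.459°) = 0.0366, so h₀ = 1.5342 rad = 87.90°.

h₀ = 87.9°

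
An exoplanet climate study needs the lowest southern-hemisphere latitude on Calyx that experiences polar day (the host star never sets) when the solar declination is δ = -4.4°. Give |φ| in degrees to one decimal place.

|φ| = 85.6°

Polar day requires cos H₀ = −tan φ tan δ ≤ −1, i.e. tan φ tan δ ≥ 1.
The boundary is |tan φ| · |tan δ| = 1, so |φ| = 90° − |δ| = 90° − 4.4° = 85.6° in the southern hemisphere.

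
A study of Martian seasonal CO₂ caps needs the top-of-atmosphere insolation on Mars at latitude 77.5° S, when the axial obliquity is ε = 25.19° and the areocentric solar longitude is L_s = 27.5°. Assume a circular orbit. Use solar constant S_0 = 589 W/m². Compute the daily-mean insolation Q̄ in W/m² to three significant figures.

sin δ = sin 25.19° × sin 27.5° = 0.19653, so δ = +11.334°.
cos h₀ = −tan(-77.5°) tan(+11.334°) = 0.9041, h₀ = 0.4415 rad.
Bracket: h₀ sin ϕ sin δ + cos ϕ cos δ sin h₀ = 0.4415×-0.97630×0.19653 + 0.21644×0.98050×0.42727 = -0.084712 + 0.090675 = 0.005963.
Q̄ = (S_0/π) × [bracket] = (589/π) × 0.005963 = 1.118 W/m².

Q̄ ≈ 1.12 W/m²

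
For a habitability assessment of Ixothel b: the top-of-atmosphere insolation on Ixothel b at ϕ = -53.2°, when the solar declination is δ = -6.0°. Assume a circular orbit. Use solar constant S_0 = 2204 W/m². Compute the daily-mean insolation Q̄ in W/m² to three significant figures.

cos h₀ = −tan(-53.2°) tan(-6.000°) = -0.1405, h₀ = 1.7118 rad.
Bracket: h₀ sin ϕ sin δ + cos ϕ cos δ sin h₀ = 1.7118×-0.80073×-0.10453 + 0.59902×0.99452×0.99008 = 0.143278 + 0.589828 = 0.733106.
Q̄ = (S_0/π) × [bracket] = (2204/π) × 0.733106 = 514.3 W/m².

Q̄ ≈ 514 W/m²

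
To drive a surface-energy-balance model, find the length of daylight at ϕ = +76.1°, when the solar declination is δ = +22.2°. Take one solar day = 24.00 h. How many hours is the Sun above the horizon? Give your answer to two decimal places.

24.00 h

Sunrise equation: cos h₀ = −tan ϕ · tan δ = -1.6490 ≤ −1, so the Sun never sets (polar day) and h₀ = π.
Daylight = 2h₀/(2π) × 24.00 h = (3.1416/π) × 24.00 = 24.00 h.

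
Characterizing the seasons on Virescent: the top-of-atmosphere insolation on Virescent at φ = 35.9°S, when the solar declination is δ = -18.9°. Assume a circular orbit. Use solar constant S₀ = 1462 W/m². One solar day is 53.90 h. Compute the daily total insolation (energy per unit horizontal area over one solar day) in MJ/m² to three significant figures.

98.3 MJ/m²

cos H₀ = −tan(-35.9°) tan(-18.900°) = -0.2478, H₀ = 1.8212 rad.
Bracket: H₀ sin φ sin δ + cos φ cos δ sin H₀ = 1.8212×-0.58637×-0.32392 + 0.81004×0.94609×0.96880 = 0.345913 + 0.742460 = 1.088373.
Q̄ = (S₀/π) × [bracket] = (1462/π) × 1.088373 = 506.50 W/m².
Daily total = Q̄ × 53.90 h × 3600 s/h = 506.50 × 53.90 × 3600 / 10⁶ = 98.28 MJ/m².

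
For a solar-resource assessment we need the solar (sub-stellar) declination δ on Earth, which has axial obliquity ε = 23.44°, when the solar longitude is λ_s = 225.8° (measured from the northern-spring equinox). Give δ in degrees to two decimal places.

sin δ = sin ε · sin λ_s = sin 23.44° × sin 225.8° = -0.285179.
δ = arcsin(-0.285179) = -16.57°.

δ = -16.57°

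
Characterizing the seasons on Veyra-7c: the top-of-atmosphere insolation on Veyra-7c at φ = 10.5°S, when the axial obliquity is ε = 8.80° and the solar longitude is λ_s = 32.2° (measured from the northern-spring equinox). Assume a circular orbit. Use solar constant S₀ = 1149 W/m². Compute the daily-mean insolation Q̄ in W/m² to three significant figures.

Q̄ ≈ 350 W/m²

Solar declination: sin δ = sin ε · sin λ_s = sin 8.80° × sin 32.2° = 0.08152, so δ = +4.676°.
cos H₀ = −tan(-10.5°) tan(+4.676°) = 0.0152, H₀ = 1.5556 rad.
Bracket: H₀ sin φ sin δ + cos φ cos δ sin H₀ = 1.5556×-0.18224×0.08152 + 0.98325×0.99667×0.99989 = -0.023110 + 0.979868 = 0.956758.
Q̄ = (S₀/π) × [bracket] = (1149/π) × 0.956758 = 349.9 W/m².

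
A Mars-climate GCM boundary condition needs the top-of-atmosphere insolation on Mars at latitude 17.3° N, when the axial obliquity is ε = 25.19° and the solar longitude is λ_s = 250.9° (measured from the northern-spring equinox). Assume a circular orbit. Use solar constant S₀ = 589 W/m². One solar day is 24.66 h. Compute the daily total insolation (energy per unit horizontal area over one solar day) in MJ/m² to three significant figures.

11.6 MJ/m²

Solar declination: sin δ = sin ε · sin λ_s = sin 25.19° × sin 250.9° = -0.40219, so δ = -23.715°.
cos H₀ = −tan(+17.3°) tan(-23.715°) = 0.1368, H₀ = 1.4335 rad.
Bracket: H₀ sin φ sin δ + cos φ cos δ sin H₀ = 1.4335×0.29737×-0.40219 + 0.95476×0.91556×0.99060 = -0.171446 + 0.865923 = 0.694477.
Q̄ = (S₀/π) × [bracket] = (589/π) × 0.694477 = 130.20 W/m².
Daily total = Q̄ × 24.66 h × 3600 s/h = 130.20 × 24.66 × 3600 / 10⁶ = 11.56 MJ/m².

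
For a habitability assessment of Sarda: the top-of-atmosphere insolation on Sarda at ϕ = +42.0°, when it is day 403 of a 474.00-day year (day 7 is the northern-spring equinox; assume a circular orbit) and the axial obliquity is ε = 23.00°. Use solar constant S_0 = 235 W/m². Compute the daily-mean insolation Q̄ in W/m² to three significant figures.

Solar longitude: L_s = 360° × (403 − 7)/474.00 = 300.759°.
sin δ = sin 23.00° × sin 300.759° = -0.33576, so δ = -19.619°.
cos h₀ = −tan(+42.0°) tan(-19.619°) = 0.3210, h₀ = 1.2441 rad.
Bracket: h₀ sin ϕ sin δ + cos ϕ cos δ sin h₀ = 1.2441×0.66913×-0.33576 + 0.74314×0.94195×0.94709 = -0.279508 + 0.662964 = 0.383456.
Q̄ = (S_0/π) × [bracket] = (235/π) × 0.383456 = 28.68 W/m².

Q̄ ≈ 28.7 W/m²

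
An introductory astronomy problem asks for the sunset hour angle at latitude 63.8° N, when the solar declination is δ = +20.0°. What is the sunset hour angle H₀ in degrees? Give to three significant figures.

H₀ = 138°

cos H₀ = −tan φ · tan δ = −tan(+63.8°) × tan(+20.000°) = -0.7397, so H₀ = 2.4034 rad = 137.70°.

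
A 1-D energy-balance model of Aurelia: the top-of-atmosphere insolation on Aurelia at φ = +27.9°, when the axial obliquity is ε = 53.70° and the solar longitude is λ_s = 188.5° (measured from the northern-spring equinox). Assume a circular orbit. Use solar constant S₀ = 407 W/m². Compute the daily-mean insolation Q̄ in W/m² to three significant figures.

Solar declination: sin δ = sin ε · sin λ_s = sin 53.70° × sin 188.5° = -0.11912, so δ = -6.842°.
cos H₀ = −tan(+27.9°) tan(-6.842°) = 0.0635, H₀ = 1.5072 rad.
Bracket: H₀ sin φ sin δ + cos φ cos δ sin H₀ = 1.5072×0.46793×-0.11912 + 0.88377×0.99288×0.99798 = -0.084011 + 0.875705 = 0.791694.
Q̄ = (S₀/π) × [bracket] = (407/π) × 0.791694 = 102.6 W/m².

Q̄ ≈ 103 W/m²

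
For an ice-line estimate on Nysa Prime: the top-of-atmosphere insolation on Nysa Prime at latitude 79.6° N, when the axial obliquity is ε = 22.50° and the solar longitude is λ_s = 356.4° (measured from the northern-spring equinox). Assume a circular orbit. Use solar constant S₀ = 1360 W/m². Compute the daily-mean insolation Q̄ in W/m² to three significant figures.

Solar declination: sin δ = sin ε · sin λ_s = sin 22.50° × sin 356.4° = -0.02403, so δ = -1.377°.
cos H₀ = −tan(+79.6°) tan(-1.377°) = 0.1310, H₀ = 1.4395 rad.
Bracket: H₀ sin φ sin δ + cos φ cos δ sin H₀ = 1.4395×0.98357×-0.02403 + 0.18052×0.99971×0.99139 = -0.034023 + 0.178914 = 0.144891.
Q̄ = (S₀/π) × [bracket] = (1360/π) × 0.144891 = 62.72 W/m².

Q̄ ≈ 62.7 W/m²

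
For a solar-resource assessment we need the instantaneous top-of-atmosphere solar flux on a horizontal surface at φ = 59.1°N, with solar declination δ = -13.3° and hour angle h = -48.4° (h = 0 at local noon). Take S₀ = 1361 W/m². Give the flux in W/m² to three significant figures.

183 W/m²

cos θ_z = sin φ sin δ + cos φ cos δ cos h = -0.197398 + 0.331809 = 0.134411.
Flux = S₀ · cos θ_z = 1361 × 0.134411 = 182.9 W/m².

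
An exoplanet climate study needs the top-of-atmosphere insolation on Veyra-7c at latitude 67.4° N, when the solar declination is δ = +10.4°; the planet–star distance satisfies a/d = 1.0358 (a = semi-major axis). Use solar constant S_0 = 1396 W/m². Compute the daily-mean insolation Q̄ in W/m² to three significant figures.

Q̄ ≈ 323 W/m²

cos h₀ = −tan(+67.4°) tan(+10.400°) = -0.4409, h₀ = 2.0274 rad.
Bracket: h₀ sin ϕ sin δ + cos ϕ cos δ sin h₀ = 2.0274×0.92321×0.18052 + 0.38430×0.98357×0.89755 = 0.337882 + 0.339261 = 0.677143.
Inverse-square distance factor (a/d)² = 1.0358² = 1.072882.
Q̄ = (S_0/π) × 1.072882 × [bracket] = (1396/π) × 1.072882 × 0.677143 = 322.8 W/m².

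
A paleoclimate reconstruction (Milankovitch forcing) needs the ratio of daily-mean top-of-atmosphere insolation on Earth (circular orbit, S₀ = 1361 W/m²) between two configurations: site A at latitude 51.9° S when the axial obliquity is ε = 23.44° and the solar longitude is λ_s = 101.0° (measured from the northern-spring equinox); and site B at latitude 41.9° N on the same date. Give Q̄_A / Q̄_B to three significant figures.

— Configuration A (φ=-51.9°):
Solar declination: sin δ = sin ε · sin λ_s = sin 23.44° × sin 101.0° = 0.39048, so δ = +22.984°.
cos H₀ = −tan(-51.9°) tan(+22.984°) = 0.5409, H₀ = 0.9992 rad.
Bracket: H₀ sin φ sin δ + cos φ cos δ sin H₀ = 0.9992×-0.78694×0.39048 + 0.61704×0.92061×0.84106 = -0.307039 + 0.477767 = 0.170728.
Q̄ = (S₀/π) × [bracket] = (1361/π) × 0.170728 = 73.963 W/m².
— Configuration B (φ=+41.9°):
cos H₀ = −tan(+41.9°) tan(+22.984°) = -0.3806, H₀ = 1.9612 rad.
Bracket: H₀ sin φ sin δ + cos φ cos δ sin H₀ = 1.9612×0.66783×0.39048 + 0.74431×0.92061×0.92475 = 0.511430 + 0.633656 = 1.145086.
Q̄ = (S₀/π) × [bracket] = (1361/π) × 1.145086 = 496.07 W/m².
Ratio Q̄_A / Q̄_B = 73.963 / 496.07 = 0.1491.

Q̄_A / Q̄_B ≈ 0.149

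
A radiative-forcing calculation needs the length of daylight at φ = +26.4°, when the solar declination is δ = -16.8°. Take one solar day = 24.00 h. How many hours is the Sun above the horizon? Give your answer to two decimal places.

cos H₀ = −tan φ · tan δ = −tan(+26.4°) × tan(-16.800°) = 0.1499, so H₀ = 1.4204 rad = 81.38°.
Daylight = 2H₀/(2π) × 24.00 h = (1.4204/π) × 24.00 = 10.85 h.

10.85 h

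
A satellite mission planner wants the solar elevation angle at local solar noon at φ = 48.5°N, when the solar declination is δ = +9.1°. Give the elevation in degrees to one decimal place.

At local noon the hour angle is zero, so the zenith angle equals |φ − δ| = |+48.5° − (+9.100°)| = 39.400°.
Elevation = 90° − 39.400° = 50.6°.

50.6°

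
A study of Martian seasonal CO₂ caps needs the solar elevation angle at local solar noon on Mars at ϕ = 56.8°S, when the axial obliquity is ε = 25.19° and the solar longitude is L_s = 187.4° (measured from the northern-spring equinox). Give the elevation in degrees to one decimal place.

36.3°

Solar declination: sin δ = sin ε · sin L_s = sin 25.19° × sin 187.4° = -0.05482, so δ = -3.142°.
At local noon the hour angle is zero, so the zenith angle equals |ϕ − δ| = |-56.8° − (-3.142°)| = 53.658°.
Elevation = 90° − 53.658° = 36.3°.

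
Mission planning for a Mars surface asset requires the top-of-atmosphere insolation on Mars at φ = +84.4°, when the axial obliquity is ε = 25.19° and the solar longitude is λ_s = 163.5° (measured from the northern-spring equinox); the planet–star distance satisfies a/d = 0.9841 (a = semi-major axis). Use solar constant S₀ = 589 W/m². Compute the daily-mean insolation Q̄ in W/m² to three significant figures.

Solar declination: sin δ = sin ε · sin λ_s = sin 25.19° × sin 163.5° = 0.12088, so δ = +6.943°.
cos H₀ = −tan(+84.4°) tan(+6.943°) = -1.2420 ≤ −1 ⇒ polar day, H₀ = π.
Bracket: H₀ sin φ sin δ + cos φ cos δ sin H₀ = 3.1416×0.99523×0.12088 + 0.09758×0.99267×0.00000 = 0.377945 + 0.000000 = 0.377945.
Inverse-square distance factor (a/d)² = 0.9841² = 0.968453.
Q̄ = (S₀/π) × 0.968453 × [bracket] = (589/π) × 0.968453 × 0.377945 = 68.62 W/m².

Q̄ ≈ 68.6 W/m²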